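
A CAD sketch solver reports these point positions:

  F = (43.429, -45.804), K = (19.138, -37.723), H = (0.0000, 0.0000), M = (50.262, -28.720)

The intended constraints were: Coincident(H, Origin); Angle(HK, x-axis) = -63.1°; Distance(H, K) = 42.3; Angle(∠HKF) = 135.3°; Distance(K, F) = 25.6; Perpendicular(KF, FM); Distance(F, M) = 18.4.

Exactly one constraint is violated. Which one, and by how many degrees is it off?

Perpendicular(KF, FM) — off by 3.40°.

H = (0.00, 0.00) ✓; HK at -63.10° ✓; |HK| = 42.30 ✓; ∠HKF = 135.3° ✓; |KF| = 25.60 ✓; ∠(KF, FM) = 86.60° ✗; |FM| = 18.40 ✓.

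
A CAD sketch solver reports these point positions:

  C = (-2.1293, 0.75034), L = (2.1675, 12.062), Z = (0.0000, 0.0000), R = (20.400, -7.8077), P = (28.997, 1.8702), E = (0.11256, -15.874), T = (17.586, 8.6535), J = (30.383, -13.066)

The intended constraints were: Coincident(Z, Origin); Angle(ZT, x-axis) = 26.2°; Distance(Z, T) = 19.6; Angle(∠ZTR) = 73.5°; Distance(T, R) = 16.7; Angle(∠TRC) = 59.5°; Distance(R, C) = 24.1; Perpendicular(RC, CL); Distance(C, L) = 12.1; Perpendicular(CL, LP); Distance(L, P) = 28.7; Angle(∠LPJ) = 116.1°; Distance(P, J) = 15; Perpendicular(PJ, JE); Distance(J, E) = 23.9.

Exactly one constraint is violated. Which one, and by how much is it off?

Distance(J, E) = 23.9 — off by 6.50.

Z = (0.00, 0.00) ✓; ZT at 26.20° ✓; |ZT| = 19.60 ✓; ∠ZTR = 73.50° ✓; |TR| = 16.70 ✓; ∠TRC = 59.50° ✓; |RC| = 24.10 ✓; ∠(RC, CL) = 90.00° ✓; |CL| = 12.10 ✓; ∠(CL, LP) = 90.00° ✓; |LP| = 28.70 ✓; ∠LPJ = 116.1° ✓; |PJ| = 15.00 ✓; ∠(PJ, JE) = 90.00° ✓; |JE| = 30.40 ✗.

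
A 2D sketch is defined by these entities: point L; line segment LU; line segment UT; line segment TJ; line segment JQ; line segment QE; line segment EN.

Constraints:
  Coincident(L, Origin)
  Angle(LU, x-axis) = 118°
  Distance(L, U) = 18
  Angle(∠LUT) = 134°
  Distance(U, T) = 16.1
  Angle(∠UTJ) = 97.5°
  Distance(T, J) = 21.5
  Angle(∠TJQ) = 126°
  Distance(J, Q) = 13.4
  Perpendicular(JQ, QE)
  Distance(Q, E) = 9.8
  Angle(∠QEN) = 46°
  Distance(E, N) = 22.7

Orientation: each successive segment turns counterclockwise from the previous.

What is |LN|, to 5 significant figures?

39.129

JQ is perpendicular to QE, so QE runs at 30.500°; with |QE| = 9.8, E = (-17.255, -5.9579). ∠QEN = 46.0° gives EN at 164.50° from the x-axis; with |EN| = 22.7, N = (-39.129, 0.10838). Then |LN| = |N − L| = 39.129.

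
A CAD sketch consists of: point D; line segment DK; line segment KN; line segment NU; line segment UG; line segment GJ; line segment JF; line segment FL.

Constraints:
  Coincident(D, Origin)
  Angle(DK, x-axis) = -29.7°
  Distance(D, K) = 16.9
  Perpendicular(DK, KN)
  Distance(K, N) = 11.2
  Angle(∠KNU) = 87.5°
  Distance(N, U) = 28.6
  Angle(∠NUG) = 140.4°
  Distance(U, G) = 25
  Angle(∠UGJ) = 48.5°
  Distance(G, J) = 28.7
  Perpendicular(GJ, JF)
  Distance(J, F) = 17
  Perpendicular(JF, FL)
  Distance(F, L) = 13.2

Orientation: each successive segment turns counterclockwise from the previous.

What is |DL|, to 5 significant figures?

15.391

D is at the origin; DK runs at -29.7° with length 16.9, so K = (14.680, -8.3733). DK ⟂ KN, so KN runs at 60.300°; with |KN| = 11.2, N = (20.229, 1.3554). ∠KNU = 87.5° gives NU at 152.80° from the x-axis; with |NU| = 28.6, U = (-5.2083, 14.428). ∠NUG = 140.4° gives UG at -167.60° from the x-axis; with |UG| = 25.0, G = (-29.625, 9.0600). ∠UGJ = 48.5° gives GJ at -36.100° from the x-axis; with |GJ| = 28.7, J = (-6.4358, -7.8499). GJ is perpendicular to JF, so JF runs at 53.900°; with |JF| = 17.0, F = (3.5805, 5.8859). JF ⟂ FL, so FL runs at 143.90°; with |FL| = 13.2, L = (-7.0849, 13.663). Then |DL| = |L − D| = 15.391.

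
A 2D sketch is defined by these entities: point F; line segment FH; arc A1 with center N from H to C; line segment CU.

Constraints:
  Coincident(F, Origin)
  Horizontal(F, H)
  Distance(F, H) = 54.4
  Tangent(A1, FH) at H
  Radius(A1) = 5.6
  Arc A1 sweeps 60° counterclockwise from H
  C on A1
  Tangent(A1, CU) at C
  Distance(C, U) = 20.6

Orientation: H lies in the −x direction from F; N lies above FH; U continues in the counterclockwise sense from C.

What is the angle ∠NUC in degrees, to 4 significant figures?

15.21°

F is at the origin; F and H share the same y with |FH| = 54.4 and H on the −x side, so H = (-54.40, 0.000). The tangent condition forces NH to be normal to FH, so N = H + (0, 5.6) = (-54.40, 5.600). On A1, H sits at bearing -90° from N; a 60° counterclockwise sweep puts C at bearing -30°, so C = N + 5.6·(cos -30°, sin -30°) = (-49.55, 2.800). A1 meets CU tangentially, so NC is at right angles to CU, so CU runs along (−sin -30°, cos -30°); with |CU| = 20.6, U = (-39.25, 20.64). Then cos ∠NUC = UN·UC / (|UN||UC|), giving 15.21°.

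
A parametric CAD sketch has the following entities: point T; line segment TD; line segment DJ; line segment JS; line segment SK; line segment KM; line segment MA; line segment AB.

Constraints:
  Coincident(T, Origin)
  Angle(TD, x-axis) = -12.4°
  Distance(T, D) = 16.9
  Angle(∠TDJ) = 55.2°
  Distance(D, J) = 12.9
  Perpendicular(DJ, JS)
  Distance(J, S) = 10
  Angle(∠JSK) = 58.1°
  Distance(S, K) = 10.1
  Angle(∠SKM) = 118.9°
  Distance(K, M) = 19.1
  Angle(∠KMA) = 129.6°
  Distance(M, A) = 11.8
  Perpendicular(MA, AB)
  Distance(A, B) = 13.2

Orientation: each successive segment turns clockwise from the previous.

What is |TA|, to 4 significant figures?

35.70

∠SKM = 118.9° gives KM at -50.20° from the x-axis; with |KM| = 19.1, M = (22.39, -17.82). ∠KMA = 129.6° gives MA at -100.6° from the x-axis; with |MA| = 11.8, A = (20.22, -29.42). Then |TA| = |A − T| = 35.70.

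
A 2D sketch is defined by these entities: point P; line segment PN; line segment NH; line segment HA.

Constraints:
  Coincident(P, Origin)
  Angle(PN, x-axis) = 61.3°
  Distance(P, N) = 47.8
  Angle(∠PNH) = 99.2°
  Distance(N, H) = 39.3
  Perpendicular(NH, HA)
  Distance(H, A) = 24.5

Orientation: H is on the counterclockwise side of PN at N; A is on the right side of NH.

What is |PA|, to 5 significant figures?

85.687

P is at the origin; PN runs at 61.3° with length 47.8, so N = 47.8·(cos 61.3°, sin 61.3°) = (22.955, 41.928). ∠PNH = 99.2°, so NH runs at 61.3° + (180° − 99.2°) = 142.10° from the x-axis; with |NH| = 39.3, H = N + 39.3·(cos 142.10°, sin 142.10°) = (-8.0563, 66.069). The perpendicularity gives HA at right angles to NH; with |HA| = 24.5 on the right of NH, A = H + 24.5·(0.61429, 0.78908) = (6.9937, 85.402). Then |PA| = |A − P| = 85.687.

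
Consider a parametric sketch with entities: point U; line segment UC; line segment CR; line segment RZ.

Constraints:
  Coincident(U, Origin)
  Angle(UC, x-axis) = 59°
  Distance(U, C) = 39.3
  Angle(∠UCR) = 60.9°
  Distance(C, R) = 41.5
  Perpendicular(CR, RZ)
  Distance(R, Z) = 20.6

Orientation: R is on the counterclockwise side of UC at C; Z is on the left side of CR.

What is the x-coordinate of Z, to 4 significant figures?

-21.92

U is at the origin; UC runs at 59.0° with length 39.3, so C = 39.3·(cos 59.0°, sin 59.0°) = (20.24, 33.69). ∠UCR = 60.9°, so CR runs at 59.0° + (180° − 60.9°) = 178.1° from the x-axis; with |CR| = 41.5, R = C + 41.5·(cos 178.1°, sin 178.1°) = (-21.24, 35.06). CR ⟂ RZ; with |RZ| = 20.6 on the left of CR, Z = R + 20.6·(-0.03316, -0.9995) = (-21.92, 14.47). So Z.x = -21.92.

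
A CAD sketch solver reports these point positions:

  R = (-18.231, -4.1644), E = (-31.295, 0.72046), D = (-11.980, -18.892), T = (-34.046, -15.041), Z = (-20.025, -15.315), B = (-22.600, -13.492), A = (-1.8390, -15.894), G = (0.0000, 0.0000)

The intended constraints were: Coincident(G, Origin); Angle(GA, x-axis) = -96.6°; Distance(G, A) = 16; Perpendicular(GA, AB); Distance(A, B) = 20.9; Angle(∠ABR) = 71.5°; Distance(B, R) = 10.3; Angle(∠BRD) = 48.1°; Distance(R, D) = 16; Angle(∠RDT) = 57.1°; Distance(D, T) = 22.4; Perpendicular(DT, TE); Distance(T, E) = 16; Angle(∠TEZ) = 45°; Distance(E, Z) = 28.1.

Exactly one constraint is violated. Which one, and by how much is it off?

Distance(E, Z) = 28.1 — off by 8.50.

G = (0.00, 0.00) ✓; GA at -96.60° ✓; |GA| = 16.00 ✓; ∠(GA, AB) = 90.00° ✓; |AB| = 20.90 ✓; ∠ABR = 71.50° ✓; |BR| = 10.30 ✓; ∠BRD = 48.10° ✓; |RD| = 16.00 ✓; ∠RDT = 57.10° ✓; |DT| = 22.40 ✓; ∠(DT, TE) = 90.00° ✓; |TE| = 16.00 ✓; ∠TEZ = 45.00° ✓; |EZ| = 19.60 ✗.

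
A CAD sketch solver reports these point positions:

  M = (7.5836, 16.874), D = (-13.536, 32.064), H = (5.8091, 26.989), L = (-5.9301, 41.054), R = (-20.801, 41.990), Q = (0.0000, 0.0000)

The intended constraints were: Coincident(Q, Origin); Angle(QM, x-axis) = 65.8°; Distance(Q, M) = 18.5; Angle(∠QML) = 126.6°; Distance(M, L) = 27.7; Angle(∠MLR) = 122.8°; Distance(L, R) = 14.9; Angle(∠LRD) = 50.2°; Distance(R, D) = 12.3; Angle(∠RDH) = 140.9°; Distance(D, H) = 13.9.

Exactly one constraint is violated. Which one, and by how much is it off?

Distance(D, H) = 13.9 — off by 6.10.

Q = (0.00, 0.00) ✓; QM at 65.80° ✓; |QM| = 18.50 ✓; ∠QML = 126.6° ✓; |ML| = 27.70 ✓; ∠MLR = 122.8° ✓; |LR| = 14.90 ✓; ∠LRD = 50.20° ✓; |RD| = 12.30 ✓; ∠RDH = 140.9° ✓; |DH| = 20.00 ✗.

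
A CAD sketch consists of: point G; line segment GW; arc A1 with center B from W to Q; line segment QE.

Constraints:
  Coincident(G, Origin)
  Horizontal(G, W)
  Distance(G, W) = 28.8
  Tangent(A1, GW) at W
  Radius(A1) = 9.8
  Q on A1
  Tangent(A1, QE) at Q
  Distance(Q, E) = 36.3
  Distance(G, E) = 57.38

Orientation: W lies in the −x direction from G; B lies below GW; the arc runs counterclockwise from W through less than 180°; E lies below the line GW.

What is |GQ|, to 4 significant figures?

40.12

Checks: |BQ| = 9.800 ✓; ∠(BQ, QE) = 90.00° ✓; |QE| = 36.30 ✓; |GE| = 57.38 ✓.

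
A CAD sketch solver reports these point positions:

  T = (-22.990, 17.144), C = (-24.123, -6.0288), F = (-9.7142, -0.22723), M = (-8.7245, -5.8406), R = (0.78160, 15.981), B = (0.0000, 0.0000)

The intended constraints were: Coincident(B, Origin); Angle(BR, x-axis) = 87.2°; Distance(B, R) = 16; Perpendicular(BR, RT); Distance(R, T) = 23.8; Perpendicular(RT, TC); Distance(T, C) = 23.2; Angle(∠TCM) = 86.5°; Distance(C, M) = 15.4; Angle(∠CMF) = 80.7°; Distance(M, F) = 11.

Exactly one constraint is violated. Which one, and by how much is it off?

Distance(M, F) = 11 — off by 5.30.

B = (0.00, 0.00) ✓; BR at 87.20° ✓; |BR| = 16.00 ✓; ∠(BR, RT) = 90.00° ✓; |RT| = 23.80 ✓; ∠(RT, TC) = 90.00° ✓; |TC| = 23.20 ✓; ∠TCM = 86.50° ✓; |CM| = 15.40 ✓; ∠CMF = 80.70° ✓; |MF| = 5.700 ✗.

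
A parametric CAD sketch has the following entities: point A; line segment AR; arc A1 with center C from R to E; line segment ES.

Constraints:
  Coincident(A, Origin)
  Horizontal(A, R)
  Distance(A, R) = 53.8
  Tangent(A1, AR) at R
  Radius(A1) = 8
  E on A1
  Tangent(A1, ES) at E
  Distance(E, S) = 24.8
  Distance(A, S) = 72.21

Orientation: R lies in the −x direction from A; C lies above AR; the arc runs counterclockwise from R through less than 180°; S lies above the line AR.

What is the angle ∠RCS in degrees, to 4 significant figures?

154.7°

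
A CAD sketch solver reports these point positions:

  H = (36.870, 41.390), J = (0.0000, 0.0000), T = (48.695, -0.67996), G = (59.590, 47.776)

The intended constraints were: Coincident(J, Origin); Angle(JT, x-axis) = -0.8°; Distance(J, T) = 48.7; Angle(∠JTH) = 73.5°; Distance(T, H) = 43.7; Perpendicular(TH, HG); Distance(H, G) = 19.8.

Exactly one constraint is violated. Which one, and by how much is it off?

Distance(H, G) = 19.8 — off by 3.80.

J = (0.00, 0.00) ✓; JT at -0.8000° ✓; |JT| = 48.70 ✓; ∠JTH = 73.50° ✓; |TH| = 43.70 ✓; ∠(TH, HG) = 90.00° ✓; |HG| = 23.60 ✗.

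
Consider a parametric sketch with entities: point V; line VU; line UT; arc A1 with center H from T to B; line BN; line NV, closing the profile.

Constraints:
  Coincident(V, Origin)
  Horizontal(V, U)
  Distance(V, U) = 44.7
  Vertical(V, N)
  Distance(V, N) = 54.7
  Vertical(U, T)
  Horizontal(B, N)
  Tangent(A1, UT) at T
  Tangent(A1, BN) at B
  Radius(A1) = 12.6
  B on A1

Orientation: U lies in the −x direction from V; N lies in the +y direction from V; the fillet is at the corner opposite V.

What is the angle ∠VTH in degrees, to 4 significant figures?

43.28°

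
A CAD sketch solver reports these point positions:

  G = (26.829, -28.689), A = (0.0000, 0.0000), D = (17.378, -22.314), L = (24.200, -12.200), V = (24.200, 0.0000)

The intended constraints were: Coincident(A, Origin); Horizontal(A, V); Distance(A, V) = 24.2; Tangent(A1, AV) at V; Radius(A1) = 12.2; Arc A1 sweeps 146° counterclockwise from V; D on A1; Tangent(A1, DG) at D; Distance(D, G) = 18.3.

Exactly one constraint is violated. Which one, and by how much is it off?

Distance(D, G) = 18.3 — off by 6.90.

A = (0.00, 0.00) ✓; A.y = 0.00, V.y = 0.00 ✓; |AV| = 24.20 ✓; ∠(LV, VA) = 90.00° ✓; |LV| = 12.20 ✓; bearing(L→D) − bearing(L→V) = 146.0° ✓; |LD| = 12.20 ✓; ∠(LD, DG) = 90.00° ✓; |DG| = 11.40 ✗.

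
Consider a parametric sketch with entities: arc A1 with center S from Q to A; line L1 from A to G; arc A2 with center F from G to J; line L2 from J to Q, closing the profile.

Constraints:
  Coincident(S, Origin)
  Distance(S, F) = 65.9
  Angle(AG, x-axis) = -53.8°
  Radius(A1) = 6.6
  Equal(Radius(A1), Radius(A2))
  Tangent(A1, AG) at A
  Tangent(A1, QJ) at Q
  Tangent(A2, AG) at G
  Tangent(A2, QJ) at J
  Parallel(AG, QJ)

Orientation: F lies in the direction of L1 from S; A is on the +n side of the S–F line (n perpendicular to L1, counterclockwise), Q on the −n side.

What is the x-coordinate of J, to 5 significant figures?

33.595

Tangency of A1 to both parallel lines with radius 6.6 puts A and Q at S ± 6.6·n: A = (5.3259, 3.8980), Q = (-5.3259, -3.8980). Equal radii place G and J the same way about F: G = F + 6.6·n = (44.247, -49.281), J = F − 6.6·n = (33.595, -57.077). So J.x = 33.595.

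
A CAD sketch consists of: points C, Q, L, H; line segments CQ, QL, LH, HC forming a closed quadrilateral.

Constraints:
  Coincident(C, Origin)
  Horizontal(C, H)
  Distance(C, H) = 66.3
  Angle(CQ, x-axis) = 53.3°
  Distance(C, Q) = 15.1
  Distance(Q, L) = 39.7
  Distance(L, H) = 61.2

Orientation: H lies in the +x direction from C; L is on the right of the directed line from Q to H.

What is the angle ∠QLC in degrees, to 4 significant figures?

19.15°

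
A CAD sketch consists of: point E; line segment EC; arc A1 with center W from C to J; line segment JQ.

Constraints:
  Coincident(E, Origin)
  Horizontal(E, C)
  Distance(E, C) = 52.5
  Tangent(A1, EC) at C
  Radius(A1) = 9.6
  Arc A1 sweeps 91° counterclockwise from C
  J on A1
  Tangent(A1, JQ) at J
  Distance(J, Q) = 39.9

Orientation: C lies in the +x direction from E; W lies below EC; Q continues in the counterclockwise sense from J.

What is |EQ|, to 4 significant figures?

66.08

On A1, C sits at bearing 90° from W; a 91° counterclockwise sweep puts J at bearing 181°, so J = W + 9.6·(cos 181°, sin 181°) = (42.90, -9.768). The tangent condition forces WJ to be normal to JQ, so JQ runs along (−sin 181°, cos 181°); with |JQ| = 39.9, Q = (43.60, -49.66). Then |EQ| = |Q − E| = 66.08.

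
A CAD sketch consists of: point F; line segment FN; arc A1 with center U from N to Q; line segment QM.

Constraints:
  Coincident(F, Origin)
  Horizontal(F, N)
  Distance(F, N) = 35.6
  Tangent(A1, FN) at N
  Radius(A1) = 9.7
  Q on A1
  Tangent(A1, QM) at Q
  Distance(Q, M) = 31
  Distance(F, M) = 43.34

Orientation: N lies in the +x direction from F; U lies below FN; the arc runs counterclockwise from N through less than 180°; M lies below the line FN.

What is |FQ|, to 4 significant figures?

27.24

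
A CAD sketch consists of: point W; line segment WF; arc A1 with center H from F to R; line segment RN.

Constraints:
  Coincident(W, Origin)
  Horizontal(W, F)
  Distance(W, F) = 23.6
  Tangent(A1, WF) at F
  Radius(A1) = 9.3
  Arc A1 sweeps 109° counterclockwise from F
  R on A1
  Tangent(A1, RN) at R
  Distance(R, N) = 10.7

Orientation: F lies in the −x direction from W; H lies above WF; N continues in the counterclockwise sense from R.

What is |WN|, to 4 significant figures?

28.95

W is at the origin; WF is horizontal with |WF| = 23.6 and F on the −x side, so F = (-23.60, 0.000). Tangency of A1 to WF means the radius HF is perpendicular to WF, so H = F + (0, 9.3) = (-23.60, 9.300). On A1, F sits at bearing -90° from H; a 109° counterclockwise sweep puts R at bearing 19°, so R = H + 9.3·(cos 19°, sin 19°) = (-14.81, 12.33). The tangent condition forces HR to be normal to RN, so RN runs along (−sin 19°, cos 19°); with |RN| = 10.7, N = (-18.29, 22.44). Then |WN| = |N − W| = 28.95.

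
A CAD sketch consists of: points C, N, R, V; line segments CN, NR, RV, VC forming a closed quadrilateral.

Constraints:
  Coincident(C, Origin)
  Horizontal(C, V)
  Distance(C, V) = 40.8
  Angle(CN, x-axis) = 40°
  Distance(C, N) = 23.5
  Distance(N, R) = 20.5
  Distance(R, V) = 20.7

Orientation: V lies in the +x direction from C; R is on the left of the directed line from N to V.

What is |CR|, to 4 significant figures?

42.98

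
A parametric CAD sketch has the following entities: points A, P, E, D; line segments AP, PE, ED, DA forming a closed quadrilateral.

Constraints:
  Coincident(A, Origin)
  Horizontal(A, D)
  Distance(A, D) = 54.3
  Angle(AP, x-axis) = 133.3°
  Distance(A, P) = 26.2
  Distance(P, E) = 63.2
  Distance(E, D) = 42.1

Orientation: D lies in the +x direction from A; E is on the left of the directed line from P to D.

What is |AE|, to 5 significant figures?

57.820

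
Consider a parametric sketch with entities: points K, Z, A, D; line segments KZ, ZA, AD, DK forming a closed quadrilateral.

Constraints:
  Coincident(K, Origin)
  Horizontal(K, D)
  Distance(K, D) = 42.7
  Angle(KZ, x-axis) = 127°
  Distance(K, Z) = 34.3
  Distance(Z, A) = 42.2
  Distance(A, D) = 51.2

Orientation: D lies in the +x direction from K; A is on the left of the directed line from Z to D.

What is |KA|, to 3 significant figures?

48.2

K is at the origin; KD is horizontal with |KD| = 42.7 and D in +x, so D = (42.7, 0). KZ runs at 127.0° with |KZ| = 34.3, so Z = (-20.6, 27.4). A is determined by |ZA| = 42.2 and |AD| = 51.2 together: it lies at the intersection of circle(Z, 42.2) and circle(D, 51.2). With |ZD| = 69.0, the foot of the radical line on ZD is 28.4 from Z and the perpendicular offset is √(42.2² − 28.4²) = 31.2. Taking the left-of-ZD solution: A = (17.8, 44.8).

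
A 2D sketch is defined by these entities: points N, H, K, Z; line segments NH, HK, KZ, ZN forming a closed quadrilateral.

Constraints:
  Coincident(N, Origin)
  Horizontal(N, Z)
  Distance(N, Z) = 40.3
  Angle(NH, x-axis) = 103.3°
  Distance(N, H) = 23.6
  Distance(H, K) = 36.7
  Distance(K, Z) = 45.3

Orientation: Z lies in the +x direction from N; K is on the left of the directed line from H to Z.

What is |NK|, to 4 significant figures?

49.79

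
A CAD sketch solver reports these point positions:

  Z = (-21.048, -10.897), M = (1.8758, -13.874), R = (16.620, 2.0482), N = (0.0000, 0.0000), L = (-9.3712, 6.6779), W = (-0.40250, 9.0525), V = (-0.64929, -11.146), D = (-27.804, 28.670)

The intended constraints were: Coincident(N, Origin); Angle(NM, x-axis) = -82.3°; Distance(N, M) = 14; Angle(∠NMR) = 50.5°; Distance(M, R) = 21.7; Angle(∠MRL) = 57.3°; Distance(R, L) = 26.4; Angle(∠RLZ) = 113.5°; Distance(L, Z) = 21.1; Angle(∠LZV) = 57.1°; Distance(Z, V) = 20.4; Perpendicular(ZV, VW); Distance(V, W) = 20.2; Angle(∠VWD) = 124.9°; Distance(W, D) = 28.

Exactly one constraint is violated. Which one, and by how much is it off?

Distance(W, D) = 28 — off by 5.70.

N = (0.00, 0.00) ✓; NM at -82.30° ✓; |NM| = 14.00 ✓; ∠NMR = 50.50° ✓; |MR| = 21.70 ✓; ∠MRL = 57.30° ✓; |RL| = 26.40 ✓; ∠RLZ = 113.5° ✓; |LZ| = 21.10 ✓; ∠LZV = 57.10° ✓; |ZV| = 20.40 ✓; ∠(ZV, VW) = 90.00° ✓; |VW| = 20.20 ✓; ∠VWD = 124.9° ✓; |WD| = 33.70 ✗.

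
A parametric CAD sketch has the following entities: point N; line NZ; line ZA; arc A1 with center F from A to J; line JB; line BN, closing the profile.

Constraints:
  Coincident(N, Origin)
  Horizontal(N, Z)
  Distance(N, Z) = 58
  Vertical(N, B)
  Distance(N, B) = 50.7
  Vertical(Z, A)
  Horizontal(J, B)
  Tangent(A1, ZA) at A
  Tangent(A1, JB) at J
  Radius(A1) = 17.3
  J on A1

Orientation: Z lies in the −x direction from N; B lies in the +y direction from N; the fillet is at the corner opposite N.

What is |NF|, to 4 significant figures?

52.65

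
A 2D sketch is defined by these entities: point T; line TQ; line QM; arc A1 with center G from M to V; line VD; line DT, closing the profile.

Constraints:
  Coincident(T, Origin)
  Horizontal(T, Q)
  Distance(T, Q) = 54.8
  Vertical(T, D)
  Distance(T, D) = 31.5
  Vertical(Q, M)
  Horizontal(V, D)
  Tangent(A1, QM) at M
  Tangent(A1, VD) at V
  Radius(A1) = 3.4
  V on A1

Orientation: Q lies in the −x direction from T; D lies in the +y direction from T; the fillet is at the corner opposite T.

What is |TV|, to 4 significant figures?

60.28

T is at the origin; T and Q share the same y with |TQ| = 54.8 and Q on the −x side, so Q = (-54.80, 0.000). TD is vertical with |TD| = 31.5 and D on the +y side, so D = (0.000, 31.50). The virtual corner opposite T is at (-54.80, 31.50). Tangency of A1 to QM means the radius GM is perpendicular to QM and A1 meets VD tangentially, so GV is at right angles to VD, with radius 3.4, so the center G sits 3.4 in from both sides at G = (-51.40, 28.10). That places the tangent points at M = (-54.80, 28.10) on QM and V = (-51.40, 31.50) on VD. Then |TV| = |V − T| = 60.28.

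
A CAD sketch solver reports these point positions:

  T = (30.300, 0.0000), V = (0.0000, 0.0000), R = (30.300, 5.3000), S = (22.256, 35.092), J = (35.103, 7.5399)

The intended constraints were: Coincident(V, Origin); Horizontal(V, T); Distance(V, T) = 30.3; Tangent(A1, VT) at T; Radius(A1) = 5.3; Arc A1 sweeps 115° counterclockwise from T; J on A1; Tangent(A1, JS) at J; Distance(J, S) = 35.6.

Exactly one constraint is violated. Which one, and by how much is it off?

Distance(J, S) = 35.6 — off by 5.20.

V = (0.00, 0.00) ✓; V.y = 0.00, T.y = 0.00 ✓; |VT| = 30.30 ✓; ∠(RT, TV) = 90.00° ✓; |RT| = 5.300 ✓; bearing(R→J) − bearing(R→T) = 115.0° ✓; |RJ| = 5.300 ✓; ∠(RJ, JS) = 90.00° ✓; |JS| = 30.40 ✗.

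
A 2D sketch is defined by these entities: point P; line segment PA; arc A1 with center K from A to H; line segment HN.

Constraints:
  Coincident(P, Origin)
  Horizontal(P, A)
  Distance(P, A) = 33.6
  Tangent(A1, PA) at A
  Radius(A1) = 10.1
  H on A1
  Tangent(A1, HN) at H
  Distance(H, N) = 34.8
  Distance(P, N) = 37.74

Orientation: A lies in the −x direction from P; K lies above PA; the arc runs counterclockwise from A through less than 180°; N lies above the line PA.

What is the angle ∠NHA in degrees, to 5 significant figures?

148.34°

Checks: P.y = 0.00, A.y = 0.00 ✓; |KH| = 10.10 ✓; ∠(KH, HN) = 90.00° ✓; |HN| = 34.80 ✓; |PN| = 37.74 ✓.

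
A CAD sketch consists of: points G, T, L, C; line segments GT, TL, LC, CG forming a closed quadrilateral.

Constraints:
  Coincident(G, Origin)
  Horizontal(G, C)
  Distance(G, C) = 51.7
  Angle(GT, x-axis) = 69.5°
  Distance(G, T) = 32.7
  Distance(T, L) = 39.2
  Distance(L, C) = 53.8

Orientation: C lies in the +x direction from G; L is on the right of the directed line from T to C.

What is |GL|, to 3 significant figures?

6.52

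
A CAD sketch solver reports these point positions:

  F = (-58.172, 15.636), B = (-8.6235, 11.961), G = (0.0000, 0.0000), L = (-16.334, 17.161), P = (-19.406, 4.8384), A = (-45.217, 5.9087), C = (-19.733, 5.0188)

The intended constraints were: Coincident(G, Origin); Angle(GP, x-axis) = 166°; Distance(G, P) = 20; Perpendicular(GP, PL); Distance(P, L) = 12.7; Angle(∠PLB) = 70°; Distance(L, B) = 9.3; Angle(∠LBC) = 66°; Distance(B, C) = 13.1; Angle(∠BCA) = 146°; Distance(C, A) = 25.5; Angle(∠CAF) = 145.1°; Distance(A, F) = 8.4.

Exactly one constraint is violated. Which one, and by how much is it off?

Distance(A, F) = 8.4 — off by 7.80.

G = (0.00, 0.00) ✓; GP at 166.0° ✓; |GP| = 20.00 ✓; ∠(GP, PL) = 90.00° ✓; |PL| = 12.70 ✓; ∠PLB = 70.00° ✓; |LB| = 9.300 ✓; ∠LBC = 66.00° ✓; |BC| = 13.10 ✓; ∠BCA = 146.0° ✓; |CA| = 25.50 ✓; ∠CAF = 145.1° ✓; |AF| = 16.20 ✗.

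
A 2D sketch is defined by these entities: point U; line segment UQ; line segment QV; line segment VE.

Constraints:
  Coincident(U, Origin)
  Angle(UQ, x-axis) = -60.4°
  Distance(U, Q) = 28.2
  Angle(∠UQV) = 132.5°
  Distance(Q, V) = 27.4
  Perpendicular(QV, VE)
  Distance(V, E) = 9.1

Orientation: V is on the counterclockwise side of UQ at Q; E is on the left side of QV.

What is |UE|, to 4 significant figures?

47.90

∠UQV = 132.5°, so QV runs at -60.4° + (180° − 132.5°) = -12.90° from the x-axis; with |QV| = 27.4, V = Q + 27.4·(cos -12.90°, sin -12.90°) = (40.64, -30.64). QV is perpendicular to VE; with |VE| = 9.1 on the left of QV, E = V + 9.1·(0.2233, 0.9748) = (42.67, -21.77). Then |UE| = |E − U| = 47.90.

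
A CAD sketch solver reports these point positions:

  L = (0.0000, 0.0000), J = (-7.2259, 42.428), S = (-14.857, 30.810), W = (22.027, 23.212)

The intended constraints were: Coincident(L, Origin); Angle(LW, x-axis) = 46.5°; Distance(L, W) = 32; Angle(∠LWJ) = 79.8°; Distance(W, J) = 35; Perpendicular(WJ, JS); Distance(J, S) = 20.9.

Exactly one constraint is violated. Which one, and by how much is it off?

Distance(J, S) = 20.9 — off by 7.00.

L = (0.00, 0.00) ✓; LW at 46.50° ✓; |LW| = 32.00 ✓; ∠LWJ = 79.80° ✓; |WJ| = 35.00 ✓; ∠(WJ, JS) = 90.00° ✓; |JS| = 13.90 ✗.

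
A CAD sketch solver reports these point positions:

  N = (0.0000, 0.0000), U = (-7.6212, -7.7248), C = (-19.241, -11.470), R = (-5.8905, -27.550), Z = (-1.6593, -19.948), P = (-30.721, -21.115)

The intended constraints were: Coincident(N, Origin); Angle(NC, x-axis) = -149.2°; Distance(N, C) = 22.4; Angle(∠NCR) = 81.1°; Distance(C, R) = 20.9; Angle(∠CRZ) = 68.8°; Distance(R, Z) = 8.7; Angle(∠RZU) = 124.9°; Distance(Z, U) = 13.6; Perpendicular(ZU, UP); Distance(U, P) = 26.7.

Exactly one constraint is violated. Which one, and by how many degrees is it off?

Perpendicular(ZU, UP) — off by 4.10°.

N = (0.00, 0.00) ✓; NC at -149.2° ✓; |NC| = 22.40 ✓; ∠NCR = 81.10° ✓; |CR| = 20.90 ✓; ∠CRZ = 68.80° ✓; |RZ| = 8.700 ✓; ∠RZU = 124.9° ✓; |ZU| = 13.60 ✓; ∠(ZU, UP) = 94.10° ✗; |UP| = 26.70 ✓.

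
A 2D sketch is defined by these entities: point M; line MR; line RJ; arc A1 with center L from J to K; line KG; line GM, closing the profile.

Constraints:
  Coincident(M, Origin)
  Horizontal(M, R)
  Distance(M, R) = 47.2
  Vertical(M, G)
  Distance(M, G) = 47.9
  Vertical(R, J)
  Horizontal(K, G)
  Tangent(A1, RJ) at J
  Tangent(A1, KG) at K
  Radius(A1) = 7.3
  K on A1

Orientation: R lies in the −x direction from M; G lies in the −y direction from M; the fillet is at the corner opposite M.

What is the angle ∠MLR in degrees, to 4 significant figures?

54.69°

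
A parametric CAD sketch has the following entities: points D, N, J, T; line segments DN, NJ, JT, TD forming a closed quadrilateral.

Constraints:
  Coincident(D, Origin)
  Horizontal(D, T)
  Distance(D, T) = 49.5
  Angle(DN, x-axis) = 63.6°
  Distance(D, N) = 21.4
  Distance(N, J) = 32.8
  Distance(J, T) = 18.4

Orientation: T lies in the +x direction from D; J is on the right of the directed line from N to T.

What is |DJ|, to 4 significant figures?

32.15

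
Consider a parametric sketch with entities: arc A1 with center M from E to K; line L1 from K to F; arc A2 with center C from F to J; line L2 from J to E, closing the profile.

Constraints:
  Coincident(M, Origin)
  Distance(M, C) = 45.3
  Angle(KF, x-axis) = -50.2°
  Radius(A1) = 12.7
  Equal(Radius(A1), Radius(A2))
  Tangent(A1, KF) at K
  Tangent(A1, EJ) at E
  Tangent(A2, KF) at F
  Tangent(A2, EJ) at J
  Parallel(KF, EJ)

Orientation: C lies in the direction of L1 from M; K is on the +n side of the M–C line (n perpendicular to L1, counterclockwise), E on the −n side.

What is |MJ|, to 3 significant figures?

47.0

The slot axis is L1's direction at -50.2°, so u = (cos -50.2°, sin -50.2°) = (0.640, -0.768) and n = (−sin -50.2°, cos -50.2°) = (0.768, 0.640). M is at the origin and C lies 45.3 along u from M, so C = 45.3·u = (29.0, -34.8). Tangency of A1 to both parallel lines with radius 12.7 puts K and E at M ± 12.7·n: K = (9.76, 8.13), E = (-9.76, -8.13). Equal radii place F and J the same way about C: F = C + 12.7·n = (38.8, -26.7), J = C − 12.7·n = (19.2, -42.9). Then |MJ| = |J − M| = 47.0.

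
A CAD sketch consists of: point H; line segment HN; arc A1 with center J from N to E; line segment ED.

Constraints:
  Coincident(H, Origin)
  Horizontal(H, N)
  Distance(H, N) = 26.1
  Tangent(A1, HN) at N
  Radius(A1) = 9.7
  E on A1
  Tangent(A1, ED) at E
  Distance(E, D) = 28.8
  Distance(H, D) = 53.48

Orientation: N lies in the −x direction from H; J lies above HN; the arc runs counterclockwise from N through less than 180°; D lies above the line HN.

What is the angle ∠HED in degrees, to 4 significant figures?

172.1°

H is at the origin; HN is horizontal with |HN| = 26.1 and N on the −x side, so N = (-26.10, 0.000). The tangent condition forces JN to be normal to HN, so J = N + (0, 9.7) = (-26.10, 9.700). Since JE ⟂ ED (tangency), |JD| = √(9.7² + 28.8²) = 30.39 regardless of where E sits on A1. So D lies on both circle(H, 53.48) and circle(J, 30.39); the above-HN intersection is D = (-37.95, 37.69). E is the foot of the tangent from D: E = (-18.84, 16.13).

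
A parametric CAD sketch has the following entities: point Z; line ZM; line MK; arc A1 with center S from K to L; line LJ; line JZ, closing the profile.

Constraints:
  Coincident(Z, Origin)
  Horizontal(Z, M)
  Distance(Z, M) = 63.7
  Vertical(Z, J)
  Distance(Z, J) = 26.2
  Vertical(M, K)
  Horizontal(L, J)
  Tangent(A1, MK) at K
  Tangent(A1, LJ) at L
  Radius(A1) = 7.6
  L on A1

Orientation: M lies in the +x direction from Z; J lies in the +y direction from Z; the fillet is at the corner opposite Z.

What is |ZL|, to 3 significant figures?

61.9

Z is at the origin; ZM is horizontal with |ZM| = 63.7 and M on the +x side, so M = (63.7, 0.00). Z and J share the same x with |ZJ| = 26.2 and J on the +y side, so J = (0.00, 26.2). The virtual corner opposite Z is at (63.7, 26.2). A1 meets MK tangentially, so SK is at right angles to MK and since A1 is tangent to LJ there, SL ⟂ LJ, with radius 7.6, so the center S sits 7.6 in from both sides at S = (56.1, 18.6). That places the tangent points at K = (63.7, 18.6) on MK and L = (56.1, 26.2) on LJ. Then |ZL| = |L − Z| = 61.9.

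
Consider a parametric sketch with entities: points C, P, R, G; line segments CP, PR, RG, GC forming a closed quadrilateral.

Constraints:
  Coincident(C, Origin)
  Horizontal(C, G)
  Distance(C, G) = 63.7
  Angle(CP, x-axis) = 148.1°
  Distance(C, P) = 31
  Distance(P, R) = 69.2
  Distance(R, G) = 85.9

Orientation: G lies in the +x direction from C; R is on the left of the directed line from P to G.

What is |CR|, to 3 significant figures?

73.0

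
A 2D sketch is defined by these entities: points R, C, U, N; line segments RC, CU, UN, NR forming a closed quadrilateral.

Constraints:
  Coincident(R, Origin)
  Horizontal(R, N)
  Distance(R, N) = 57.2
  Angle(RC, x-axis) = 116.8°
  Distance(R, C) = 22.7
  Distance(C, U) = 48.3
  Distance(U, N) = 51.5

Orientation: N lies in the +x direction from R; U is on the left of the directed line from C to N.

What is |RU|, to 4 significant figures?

54.60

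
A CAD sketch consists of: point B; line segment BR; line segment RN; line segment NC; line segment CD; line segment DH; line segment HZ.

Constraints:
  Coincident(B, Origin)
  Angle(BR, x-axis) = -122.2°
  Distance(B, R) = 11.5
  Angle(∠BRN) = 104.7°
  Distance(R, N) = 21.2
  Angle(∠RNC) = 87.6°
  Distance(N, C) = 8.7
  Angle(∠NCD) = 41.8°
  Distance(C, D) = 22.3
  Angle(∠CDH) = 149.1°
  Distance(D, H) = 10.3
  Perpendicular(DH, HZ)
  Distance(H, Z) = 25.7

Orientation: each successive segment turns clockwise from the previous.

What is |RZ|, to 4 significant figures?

37.98

∠CDH = 149.1° gives DH at -99.00° from the x-axis; with |DH| = 10.3, H = (-16.68, -26.04). DH ⟂ HZ, so HZ runs at 171.0°; with |HZ| = 25.7, Z = (-42.06, -22.02). Then |RZ| = |Z − R| = 37.98.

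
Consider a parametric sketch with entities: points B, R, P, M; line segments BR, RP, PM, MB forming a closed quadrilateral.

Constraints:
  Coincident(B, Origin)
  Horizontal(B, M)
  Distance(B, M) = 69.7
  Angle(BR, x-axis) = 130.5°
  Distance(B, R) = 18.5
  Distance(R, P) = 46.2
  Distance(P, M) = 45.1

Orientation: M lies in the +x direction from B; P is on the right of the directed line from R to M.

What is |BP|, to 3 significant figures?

28.8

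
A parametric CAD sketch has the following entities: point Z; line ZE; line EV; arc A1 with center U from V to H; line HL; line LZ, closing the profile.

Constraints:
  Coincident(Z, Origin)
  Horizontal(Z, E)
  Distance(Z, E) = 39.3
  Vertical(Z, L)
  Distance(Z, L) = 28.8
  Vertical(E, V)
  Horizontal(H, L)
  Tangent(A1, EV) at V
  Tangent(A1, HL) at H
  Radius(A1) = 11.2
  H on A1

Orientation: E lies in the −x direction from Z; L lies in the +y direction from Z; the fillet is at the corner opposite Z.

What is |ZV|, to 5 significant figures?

43.061

Z is at the origin; ZE is horizontal with |ZE| = 39.3 and E on the −x side, so E = (-39.300, 0.0000). Z and L share the same x with |ZL| = 28.8 and L on the +y side, so L = (0.0000, 28.800). The virtual corner opposite Z is at (-39.300, 28.800). Since A1 is tangent to EV there, UV ⟂ EV and A1 meets HL tangentially, so UH is at right angles to HL, with radius 11.2, so the center U sits 11.2 in from both sides at U = (-28.100, 17.600). That places the tangent points at V = (-39.300, 17.600) on EV and H = (-28.100, 28.800) on HL. Then |ZV| = |V − Z| = 43.061.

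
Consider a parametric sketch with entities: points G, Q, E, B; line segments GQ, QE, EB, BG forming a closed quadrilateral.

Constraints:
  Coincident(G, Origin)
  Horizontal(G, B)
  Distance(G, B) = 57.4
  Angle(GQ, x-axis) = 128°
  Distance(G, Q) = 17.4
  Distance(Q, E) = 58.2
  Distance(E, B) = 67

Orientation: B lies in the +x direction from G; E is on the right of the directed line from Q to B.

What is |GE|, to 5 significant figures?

42.561

Checks: |QE| = 58.20 ✓; |EB| = 67.00 ✓.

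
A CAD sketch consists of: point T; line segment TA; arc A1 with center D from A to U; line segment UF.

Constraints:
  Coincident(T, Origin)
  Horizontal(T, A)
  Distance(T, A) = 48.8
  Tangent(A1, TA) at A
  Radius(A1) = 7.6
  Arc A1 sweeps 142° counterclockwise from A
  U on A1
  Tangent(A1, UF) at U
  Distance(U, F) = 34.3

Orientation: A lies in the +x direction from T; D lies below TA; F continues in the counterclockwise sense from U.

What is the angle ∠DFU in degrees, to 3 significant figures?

12.5°

T is at the origin; TA is horizontal with |TA| = 48.8 and A on the +x side, so A = (48.8, 0.00). Since A1 is tangent to TA there, DA ⟂ TA, so D = A + (0, -7.6) = (48.8, -7.60). On A1, A sits at bearing 90° from D; a 142° counterclockwise sweep puts U at bearing 232°, so U = D + 7.6·(cos 232°, sin 232°) = (44.1, -13.6). A1 meets UF tangentially, so DU is at right angles to UF, so UF runs along (−sin 232°, cos 232°); with |UF| = 34.3, F = (71.1, -34.7). Then cos ∠DFU = FD·FU / (|FD||FU|), giving 12.5°.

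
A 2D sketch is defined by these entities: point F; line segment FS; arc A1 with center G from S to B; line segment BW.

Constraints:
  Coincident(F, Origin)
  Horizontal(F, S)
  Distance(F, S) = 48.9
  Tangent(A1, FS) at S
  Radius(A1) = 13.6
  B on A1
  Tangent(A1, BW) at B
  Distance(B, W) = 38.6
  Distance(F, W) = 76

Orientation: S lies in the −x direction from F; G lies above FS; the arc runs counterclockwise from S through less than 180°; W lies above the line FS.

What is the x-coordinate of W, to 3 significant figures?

-53.2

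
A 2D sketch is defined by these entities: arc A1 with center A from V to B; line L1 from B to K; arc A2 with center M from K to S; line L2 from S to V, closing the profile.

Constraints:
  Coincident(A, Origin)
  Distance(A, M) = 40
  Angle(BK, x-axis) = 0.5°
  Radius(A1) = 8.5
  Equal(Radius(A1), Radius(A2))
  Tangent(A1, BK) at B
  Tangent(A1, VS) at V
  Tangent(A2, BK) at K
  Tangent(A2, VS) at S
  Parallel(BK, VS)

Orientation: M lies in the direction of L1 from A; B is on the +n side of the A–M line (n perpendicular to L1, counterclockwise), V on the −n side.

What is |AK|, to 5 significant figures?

40.893

Tangency of A1 to both parallel lines with radius 8.5 puts B and V at A ± 8.5·n: B = (-0.074176, 8.4997), V = (0.074176, -8.4997). Equal radii place K and S the same way about M: K = M + 8.5·n = (39.924, 8.8487), S = M − 8.5·n = (40.073, -8.1506). Then |AK| = |K − A| = 40.893.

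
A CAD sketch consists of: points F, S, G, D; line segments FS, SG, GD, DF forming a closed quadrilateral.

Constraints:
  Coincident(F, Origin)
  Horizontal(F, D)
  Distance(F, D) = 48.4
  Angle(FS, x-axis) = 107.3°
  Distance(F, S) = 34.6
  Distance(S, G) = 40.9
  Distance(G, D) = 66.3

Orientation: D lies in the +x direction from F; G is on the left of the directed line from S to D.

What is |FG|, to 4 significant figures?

63.45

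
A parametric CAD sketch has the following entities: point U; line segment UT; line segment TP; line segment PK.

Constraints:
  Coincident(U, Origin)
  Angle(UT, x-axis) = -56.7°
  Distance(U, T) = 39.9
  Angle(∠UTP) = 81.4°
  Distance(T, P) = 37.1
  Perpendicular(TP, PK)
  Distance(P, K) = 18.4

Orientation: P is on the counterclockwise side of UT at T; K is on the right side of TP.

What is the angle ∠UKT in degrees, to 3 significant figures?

35.3°

U is at the origin; UT runs at -56.7° with length 39.9, so T = 39.9·(cos -56.7°, sin -56.7°) = (21.9, -33.3). ∠UTP = 81.4°, so TP runs at -56.7° + (180° − 81.4°) = 41.9° from the x-axis; with |TP| = 37.1, P = T + 37.1·(cos 41.9°, sin 41.9°) = (49.5, -8.57). TP ⟂ PK; with |PK| = 18.4 on the right of TP, K = P + 18.4·(0.668, -0.744) = (61.8, -22.3). Then cos ∠UKT = KU·KT / (|KU||KT|), giving 35.3°.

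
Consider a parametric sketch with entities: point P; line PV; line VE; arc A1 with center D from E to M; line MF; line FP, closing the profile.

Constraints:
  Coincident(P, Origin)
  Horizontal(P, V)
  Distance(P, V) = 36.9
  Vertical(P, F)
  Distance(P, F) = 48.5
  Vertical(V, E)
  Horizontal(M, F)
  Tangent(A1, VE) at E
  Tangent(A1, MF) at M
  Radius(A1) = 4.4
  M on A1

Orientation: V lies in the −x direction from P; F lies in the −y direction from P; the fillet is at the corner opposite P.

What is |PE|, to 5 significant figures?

57.501

The virtual corner opposite P is at (-36.900, -48.500). The tangent condition forces DE to be normal to VE and tangency of A1 to MF means the radius DM is perpendicular to MF, with radius 4.4, so the center D sits 4.4 in from both sides at D = (-32.500, -44.100). That places the tangent points at E = (-36.900, -44.100) on VE and M = (-32.500, -48.500) on MF. Then |PE| = |E − P| = 57.501.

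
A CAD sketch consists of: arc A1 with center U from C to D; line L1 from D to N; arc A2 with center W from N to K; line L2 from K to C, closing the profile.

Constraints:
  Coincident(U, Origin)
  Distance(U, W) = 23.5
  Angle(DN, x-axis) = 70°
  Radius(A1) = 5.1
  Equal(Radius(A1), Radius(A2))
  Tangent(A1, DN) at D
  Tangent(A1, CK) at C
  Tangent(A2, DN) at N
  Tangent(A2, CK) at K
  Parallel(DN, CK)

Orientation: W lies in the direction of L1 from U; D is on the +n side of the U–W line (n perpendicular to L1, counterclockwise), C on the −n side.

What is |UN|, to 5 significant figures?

24.047

Tangency of A1 to both parallel lines with radius 5.1 puts D and C at U ± 5.1·n: D = (-4.7924, 1.7443), C = (4.7924, -1.7443). Equal radii place N and K the same way about W: N = W + 5.1·n = (3.2450, 23.827), K = W − 5.1·n = (12.830, 20.338). Then |UN| = |N − U| = 24.047.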